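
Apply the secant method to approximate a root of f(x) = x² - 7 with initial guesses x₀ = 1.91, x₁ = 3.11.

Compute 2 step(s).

f(x) = x² - 7
x₀ = 1.91, x₁ = 3.11

Secant formula: x_{n+1} = x_n - f(x_n)(x_n - x_{n-1})/(f(x_n) - f(x_{n-1}))

Iteration 1:
  f(1.910000) = -3.351900
  f(3.110000) = 2.672100
  x_2 = 3.110000 - 2.672100×(3.110000 - 1.910000)/(2.672100 - (-3.351900))
       = 2.577709
Iteration 2:
  f(3.110000) = 2.672100
  f(2.577709) = -0.355415
  x_3 = 2.577709 - (-0.355415)×(2.577709 - 3.110000)/(-0.355415 - 2.672100)
       = 2.640197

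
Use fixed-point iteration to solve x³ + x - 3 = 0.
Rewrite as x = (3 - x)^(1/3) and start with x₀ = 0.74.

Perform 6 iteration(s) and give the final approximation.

Equation: x³ + x - 3 = 0
Fixed-point form: x = (3 - x)^(1/3)
x₀ = 0.74

x_1 = g(0.740000) = 1.312309
x_2 = g(1.312309) = 1.190596
x_3 = g(1.190596) = 1.218555
x_4 = g(1.218555) = 1.212246
x_5 = g(1.212246) = 1.213675
x_6 = g(1.213675) = 1.213352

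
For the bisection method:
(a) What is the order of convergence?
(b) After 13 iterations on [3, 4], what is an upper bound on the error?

(a) Bisection has linear (order 1) convergence; the error is halved each step.

(b) Error bound = (b-a)/2^n = (4 - 3)/2^{13}
    = 1/2^{13}

(a) 1 (linear); (b) error ≤ 1.22e-04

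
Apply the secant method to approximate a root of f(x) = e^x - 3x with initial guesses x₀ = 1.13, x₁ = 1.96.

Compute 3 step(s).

f(x) = e^x - 3x
x₀ = 1.13, x₁ = 1.96

Secant formula: x_{n+1} = x_n - f(x_n)(x_n - x_{n-1})/(f(x_n) - f(x_{n-1}))

Iteration 1:
  f(1.130000) = -0.294343
  f(1.960000) = 1.219327
  x_2 = 1.960000 - 1.219327×(1.960000 - 1.130000)/(1.219327 - (-0.294343))
       = 1.291399
Iteration 2:
  f(1.960000) = 1.219327
  f(1.291399) = -0.236325
  x_3 = 1.291399 - (-0.236325)×(1.291399 - 1.960000)/(-0.236325 - 1.219327)
       = 1.399946
Iteration 3:
  f(1.291399) = -0.236325
  f(1.399946) = -0.144857
  x_4 = 1.399946 - (-0.144857)×(1.399946 - 1.291399)/(-0.144857 - (-0.236325))
       = 1.571851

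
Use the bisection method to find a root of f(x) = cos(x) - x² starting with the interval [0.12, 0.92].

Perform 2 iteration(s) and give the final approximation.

f(x) = cos(x) - x²
Initial interval: [0.12, 0.92]

Iteration 1:
  c_1 = (0.120000 + 0.920000)/2 = 0.520000
  f(c_1) = f(0.520000) = 0.597419
  f(a) × f(c) ≥ 0, new interval: [0.520000, 0.920000]
Iteration 2:
  c_2 = (0.520000 + 0.920000)/2 = 0.720000
  f(c_2) = f(0.720000) = 0.233406
  f(a) × f(c) ≥ 0, new interval: [0.720000, 0.920000]

After 2 iteration(s), the approximation is c_2 = 0.720000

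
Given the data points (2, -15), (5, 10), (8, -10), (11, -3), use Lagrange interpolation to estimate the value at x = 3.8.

Lagrange interpolation formula:
P(x) = Σ yᵢ × Lᵢ(x)
where Lᵢ(x) = Π_{j≠i} (x - xⱼ)/(xᵢ - xⱼ)

L_0(3.8) = (3.8 - 5)/(2 - 5) × (3.8 - 8)/(2 - 8) × (3.8 - 11)/(2 - 11) = 0.224000
L_1(3.8) = (3.8 - 2)/(5 - 2) × (3.8 - 8)/(5 - 8) × (3.8 - 11)/(5 - 11) = 1.008000
L_2(3.8) = (3.8 - 2)/(8 - 2) × (3.8 - 5)/(8 - 5) × (3.8 - 11)/(8 - 11) = -0.288000
L_3(3.8) = (3.8 - 2)/(11 - 2) × (3.8 - 5)/(11 - 5) × (3.8 - 8)/(11 - 8) = 0.056000

P(3.8) = (-15)×L_0(3.8) + 10×L_1(3.8) + (-10)×L_2(3.8) + (-3)×L_3(3.8)
P(3.8) = 9.432000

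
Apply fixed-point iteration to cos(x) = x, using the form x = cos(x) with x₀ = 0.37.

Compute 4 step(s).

Equation: cos(x) = x
Fixed-point form: x = cos(x)
x₀ = 0.37

x_1 = g(0.370000) = 0.932327
x_2 = g(0.932327) = 0.595967
x_3 = g(0.595967) = 0.827606
x_4 = g(0.827606) = 0.676640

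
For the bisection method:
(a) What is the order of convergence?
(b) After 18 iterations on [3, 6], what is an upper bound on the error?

(a) Bisection has linear (order 1) convergence; the error is halved each step.

(b) Error bound = (b-a)/2^n = (6 - 3)/2^{18}
    = 3/2^{18}

(a) 1 (linear); (b) error ≤ 1.14e-05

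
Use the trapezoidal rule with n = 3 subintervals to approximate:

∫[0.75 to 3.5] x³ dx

f(x) = x³
a = 0.75, b = 3.5, n = 3
h = (b - a)/n = 0.916667

Trapezoidal rule: (h/2)[f(x₀) + 2f(x₁) + 2f(x₂) + ... + f(xₙ)]

x_0 = 0.7500, f(x_0) = 0.421875, coefficient = 1
x_1 = 1.6667, f(x_1) = 4.629630, coefficient = 2
x_2 = 2.5833, f(x_2) = 17.240162, coefficient = 2
x_3 = 3.5000, f(x_3) = 42.875000, coefficient = 1

I ≈ (0.916667/2) × 87.036458 = 39.891710
Exact value: 37.436523
Error: 2.455187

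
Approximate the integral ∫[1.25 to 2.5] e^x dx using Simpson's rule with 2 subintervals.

f(x) = e^x
a = 1.25, b = 2.5, n = 2
h = (b - a)/n = 0.625000

Simpson's rule: (h/3)[f(x₀) + 4f(x₁) + 2f(x₂) + ... + f(xₙ)]

x_0 = 1.2500, f(x_0) = 3.490343, coefficient = 1
x_1 = 1.8750, f(x_1) = 6.520819, coefficient = 4
x_2 = 2.5000, f(x_2) = 12.182494, coefficient = 1

I ≈ (0.625000/3) × 41.756113 = 8.699190
Exact value: 8.692151
Error: 0.007039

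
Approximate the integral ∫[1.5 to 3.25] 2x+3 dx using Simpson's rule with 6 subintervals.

f(x) = 2x+3
a = 1.5, b = 3.25, n = 6
h = (b - a)/n = 0.291667

Simpson's rule: (h/3)[f(x₀) + 4f(x₁) + 2f(x₂) + ... + f(xₙ)]

x_0 = 1.5000, f(x_0) = 6.000000, coefficient = 1
x_1 = 1.7917, f(x_1) = 6.583333, coefficient = 4
x_2 = 2.0833, f(x_2) = 7.166667, coefficient = 2
x_3 = 2.3750, f(x_3) = 7.750000, coefficient = 4
x_4 = 2.6667, f(x_4) = 8.333333, coefficient = 2
x_5 = 2.9583, f(x_5) = 8.916667, coefficient = 4
x_6 = 3.2500, f(x_6) = 9.500000, coefficient = 1

I ≈ (0.291667/3) × 139.500000 = 13.562500
Exact value: 13.562500
Error: 0.000000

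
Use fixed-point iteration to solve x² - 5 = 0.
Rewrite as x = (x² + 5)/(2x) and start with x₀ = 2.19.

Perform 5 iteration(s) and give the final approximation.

Equation: x² - 5 = 0
Fixed-point form: x = (x² + 5)/(2x)
x₀ = 2.19

x_1 = g(2.190000) = 2.236553
x_2 = g(2.236553) = 2.236068
x_3 = g(2.236068) = 2.236068
x_4 = g(2.236068) = 2.236068
x_5 = g(2.236068) = 2.236068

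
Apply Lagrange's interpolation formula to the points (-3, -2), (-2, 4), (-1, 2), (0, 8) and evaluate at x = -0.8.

Lagrange interpolation formula:
P(x) = Σ yᵢ × Lᵢ(x)
where Lᵢ(x) = Π_{j≠i} (x - xⱼ)/(xᵢ - xⱼ)

L_0(-0.8) = (-0.8 - (-2))/(-3 - (-2)) × (-0.8 - (-1))/(-3 - (-1)) × (-0.8 - 0)/(-3 - 0) = 0.032000
L_1(-0.8) = (-0.8 - (-3))/(-2 - (-3)) × (-0.8 - (-1))/(-2 - (-1)) × (-0.8 - 0)/(-2 - 0) = -0.176000
L_2(-0.8) = (-0.8 - (-3))/(-1 - (-3)) × (-0.8 - (-2))/(-1 - (-2)) × (-0.8 - 0)/(-1 - 0) = 1.056000
L_3(-0.8) = (-0.8 - (-3))/(0 - (-3)) × (-0.8 - (-2))/(0 - (-2)) × (-0.8 - (-1))/(0 - (-1)) = 0.088000

P(-0.8) = (-2)×L_0(-0.8) + 4×L_1(-0.8) + 2×L_2(-0.8) + 8×L_3(-0.8)
P(-0.8) = 2.048000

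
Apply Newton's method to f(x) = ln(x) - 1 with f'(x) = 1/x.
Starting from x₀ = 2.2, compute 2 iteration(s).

f(x) = ln(x) - 1
f'(x) = 1/x
x₀ = 2.2

Newton-Raphson formula: x_{n+1} = x_n - f(x_n)/f'(x_n)

Iteration 1:
  f(2.200000) = -0.211543
  f'(2.200000) = 0.454545
  x_1 = 2.200000 - (-0.211543)/0.454545 = 2.665394
Iteration 2:
  f(2.665394) = -0.019648
  f'(2.665394) = 0.375179
  x_2 = 2.665394 - (-0.019648)/0.375179 = 2.717764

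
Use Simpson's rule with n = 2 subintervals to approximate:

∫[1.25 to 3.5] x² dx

f(x) = x²
a = 1.25, b = 3.5, n = 2
h = (b - a)/n = 1.125000

Simpson's rule: (h/3)[f(x₀) + 4f(x₁) + 2f(x₂) + ... + f(xₙ)]

x_0 = 1.2500, f(x_0) = 1.562500, coefficient = 1
x_1 = 2.3750, f(x_1) = 5.640625, coefficient = 4
x_2 = 3.5000, f(x_2) = 12.250000, coefficient = 1

I ≈ (1.125000/3) × 36.375000 = 13.640625
Exact value: 13.640625
Error: 0.000000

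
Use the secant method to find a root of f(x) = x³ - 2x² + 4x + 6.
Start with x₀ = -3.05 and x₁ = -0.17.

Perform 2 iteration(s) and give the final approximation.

f(x) = x³ - 2x² + 4x + 6
x₀ = -3.05, x₁ = -0.17

Secant formula: x_{n+1} = x_n - f(x_n)(x_n - x_{n-1})/(f(x_n) - f(x_{n-1}))

Iteration 1:
  f(-3.050000) = -53.177625
  f(-0.170000) = 5.257287
  x_2 = -0.170000 - 5.257287×(-0.170000 - (-3.050000))/(5.257287 - (-53.177625))
       = -0.429109
Iteration 2:
  f(-0.170000) = 5.257287
  f(-0.429109) = 3.836284
  x_3 = -0.429109 - 3.836284×(-0.429109 - (-0.170000))/(3.836284 - 5.257287)
       = -1.128624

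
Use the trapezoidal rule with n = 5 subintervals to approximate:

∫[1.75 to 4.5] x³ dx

f(x) = x³
a = 1.75, b = 4.5, n = 5
h = (b - a)/n = 0.550000

Trapezoidal rule: (h/2)[f(x₀) + 2f(x₁) + 2f(x₂) + ... + f(xₙ)]

x_0 = 1.7500, f(x_0) = 5.359375, coefficient = 1
x_1 = 2.3000, f(x_1) = 12.167000, coefficient = 2
x_2 = 2.8500, f(x_2) = 23.149125, coefficient = 2
x_3 = 3.4000, f(x_3) = 39.304000, coefficient = 2
x_4 = 3.9500, f(x_4) = 61.629875, coefficient = 2
x_5 = 4.5000, f(x_5) = 91.125000, coefficient = 1

I ≈ (0.550000/2) × 368.984375 = 101.470703
Exact value: 100.170898
Error: 1.299805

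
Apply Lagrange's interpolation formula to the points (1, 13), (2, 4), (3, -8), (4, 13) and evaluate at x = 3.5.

Lagrange interpolation formula:
P(x) = Σ yᵢ × Lᵢ(x)
where Lᵢ(x) = Π_{j≠i} (x - xⱼ)/(xᵢ - xⱼ)

L_0(3.5) = (3.5 - 2)/(1 - 2) × (3.5 - 3)/(1 - 3) × (3.5 - 4)/(1 - 4) = 0.062500
L_1(3.5) = (3.5 - 1)/(2 - 1) × (3.5 - 3)/(2 - 3) × (3.5 - 4)/(2 - 4) = -0.312500
L_2(3.5) = (3.5 - 1)/(3 - 1) × (3.5 - 2)/(3 - 2) × (3.5 - 4)/(3 - 4) = 0.937500
L_3(3.5) = (3.5 - 1)/(4 - 1) × (3.5 - 2)/(4 - 2) × (3.5 - 3)/(4 - 3) = 0.312500

P(3.5) = 13×L_0(3.5) + 4×L_1(3.5) + (-8)×L_2(3.5) + 13×L_3(3.5)
P(3.5) = -3.875000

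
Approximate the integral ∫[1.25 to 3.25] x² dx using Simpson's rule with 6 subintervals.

f(x) = x²
a = 1.25, b = 3.25, n = 6
h = (b - a)/n = 0.333333

Simpson's rule: (h/3)[f(x₀) + 4f(x₁) + 2f(x₂) + ... + f(xₙ)]

x_0 = 1.2500, f(x_0) = 1.562500, coefficient = 1
x_1 = 1.5833, f(x_1) = 2.506944, coefficient = 4
x_2 = 1.9167, f(x_2) = 3.673611, coefficient = 2
x_3 = 2.2500, f(x_3) = 5.062500, coefficient = 4
x_4 = 2.5833, f(x_4) = 6.673611, coefficient = 2
x_5 = 2.9167, f(x_5) = 8.506944, coefficient = 4
x_6 = 3.2500, f(x_6) = 10.562500, coefficient = 1

I ≈ (0.333333/3) × 97.125000 = 10.791667
Exact value: 10.791667
Error: 0.000000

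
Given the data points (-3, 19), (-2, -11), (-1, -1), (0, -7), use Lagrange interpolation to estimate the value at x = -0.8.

Lagrange interpolation formula:
P(x) = Σ yᵢ × Lᵢ(x)
where Lᵢ(x) = Π_{j≠i} (x - xⱼ)/(xᵢ - xⱼ)

L_0(-0.8) = (-0.8 - (-2))/(-3 - (-2)) × (-0.8 - (-1))/(-3 - (-1)) × (-0.8 - 0)/(-3 - 0) = 0.032000
L_1(-0.8) = (-0.8 - (-3))/(-2 - (-3)) × (-0.8 - (-1))/(-2 - (-1)) × (-0.8 - 0)/(-2 - 0) = -0.176000
L_2(-0.8) = (-0.8 - (-3))/(-1 - (-3)) × (-0.8 - (-2))/(-1 - (-2)) × (-0.8 - 0)/(-1 - 0) = 1.056000
L_3(-0.8) = (-0.8 - (-3))/(0 - (-3)) × (-0.8 - (-2))/(0 - (-2)) × (-0.8 - (-1))/(0 - (-1)) = 0.088000

P(-0.8) = 19×L_0(-0.8) + (-11)×L_1(-0.8) + (-1)×L_2(-0.8) + (-7)×L_3(-0.8)
P(-0.8) = 0.872000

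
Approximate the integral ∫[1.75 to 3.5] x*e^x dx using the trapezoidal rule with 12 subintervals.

f(x) = x*e^x
a = 1.75, b = 3.5, n = 12
h = (b - a)/n = 0.145833

Trapezoidal rule: (h/2)[f(x₀) + 2f(x₁) + 2f(x₂) + ... + f(xₙ)]

x_0 = 1.7500, f(x_0) = 10.070555, coefficient = 1
x_1 = 1.8958, f(x_1) = 12.622638, coefficient = 2
x_2 = 2.0417, f(x_2) = 15.727852, coefficient = 2
x_3 = 2.1875, f(x_3) = 19.496975, coefficient = 2
x_4 = 2.3333, f(x_4) = 24.061937, coefficient = 2
x_5 = 2.4792, f(x_5) = 29.579725, coefficient = 2
x_6 = 2.6250, f(x_6) = 36.237007, coefficient = 2
x_7 = 2.7708, f(x_7) = 44.255579, coefficient = 2
x_8 = 2.9167, f(x_8) = 53.898793, coefficient = 2
x_9 = 3.0625, f(x_9) = 65.479137, coefficient = 2
x_10 = 3.2083, f(x_10) = 79.367179, coefficient = 2
x_11 = 3.3542, f(x_11) = 96.002096, coefficient = 2
x_12 = 3.5000, f(x_12) = 115.904082, coefficient = 1

I ≈ (0.145833/2) × 1079.432471 = 78.708618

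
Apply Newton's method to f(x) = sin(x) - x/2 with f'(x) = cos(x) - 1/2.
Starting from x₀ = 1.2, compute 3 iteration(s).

f(x) = sin(x) - x/2
f'(x) = cos(x) - 1/2
x₀ = 1.2

Newton-Raphson formula: x_{n+1} = x_n - f(x_n)/f'(x_n)

Iteration 1:
  f(1.200000) = 0.332039
  f'(1.200000) = -0.137642
  x_1 = 1.200000 - 0.332039/(-0.137642) = 3.612334
Iteration 2:
  f(3.612334) = -2.259714
  f'(3.612334) = -1.391232
  x_2 = 3.612334 - (-2.259714)/(-1.391232) = 1.988080
Iteration 3:
  f(1.988080) = -0.079847
  f'(1.988080) = -0.905279
  x_3 = 1.988080 - (-0.079847)/(-0.905279) = 1.899879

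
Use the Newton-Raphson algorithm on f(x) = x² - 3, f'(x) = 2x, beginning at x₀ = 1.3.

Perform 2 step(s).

f(x) = x² - 3
f'(x) = 2x
x₀ = 1.3

Newton-Raphson formula: x_{n+1} = x_n - f(x_n)/f'(x_n)

Iteration 1:
  f(1.300000) = -1.310000
  f'(1.300000) = 2.600000
  x_1 = 1.300000 - (-1.310000)/2.600000 = 1.803846
Iteration 2:
  f(1.803846) = 0.253861
  f'(1.803846) = 3.607692
  x_2 = 1.803846 - 0.253861/3.607692 = 1.733480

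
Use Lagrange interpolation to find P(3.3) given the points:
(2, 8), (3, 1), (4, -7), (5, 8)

Lagrange interpolation formula:
P(x) = Σ yᵢ × Lᵢ(x)
where Lᵢ(x) = Π_{j≠i} (x - xⱼ)/(xᵢ - xⱼ)

L_0(3.3) = (3.3 - 3)/(2 - 3) × (3.3 - 4)/(2 - 4) × (3.3 - 5)/(2 - 5) = -0.059500
L_1(3.3) = (3.3 - 2)/(3 - 2) × (3.3 - 4)/(3 - 4) × (3.3 - 5)/(3 - 5) = 0.773500
L_2(3.3) = (3.3 - 2)/(4 - 2) × (3.3 - 3)/(4 - 3) × (3.3 - 5)/(4 - 5) = 0.331500
L_3(3.3) = (3.3 - 2)/(5 - 2) × (3.3 - 3)/(5 - 3) × (3.3 - 4)/(5 - 4) = -0.045500

P(3.3) = 8×L_0(3.3) + 1×L_1(3.3) + (-7)×L_2(3.3) + 8×L_3(3.3)
P(3.3) = -2.387000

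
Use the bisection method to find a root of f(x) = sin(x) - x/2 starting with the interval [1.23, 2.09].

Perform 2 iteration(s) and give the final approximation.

f(x) = sin(x) - x/2
Initial interval: [1.23, 2.09]

Iteration 1:
  c_1 = (1.230000 + 2.090000)/2 = 1.660000
  f(c_1) = f(1.660000) = 0.166024
  f(a) × f(c) ≥ 0, new interval: [1.660000, 2.090000]
Iteration 2:
  c_2 = (1.660000 + 2.090000)/2 = 1.875000
  f(c_2) = f(1.875000) = 0.016586
  f(a) × f(c) ≥ 0, new interval: [1.875000, 2.090000]

After 2 iteration(s), the approximation is c_2 = 1.875000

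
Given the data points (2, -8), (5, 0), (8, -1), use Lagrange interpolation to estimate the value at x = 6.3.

Lagrange interpolation formula:
P(x) = Σ yᵢ × Lᵢ(x)
where Lᵢ(x) = Π_{j≠i} (x - xⱼ)/(xᵢ - xⱼ)

L_0(6.3) = (6.3 - 5)/(2 - 5) × (6.3 - 8)/(2 - 8) = -0.122778
L_1(6.3) = (6.3 - 2)/(5 - 2) × (6.3 - 8)/(5 - 8) = 0.812222
L_2(6.3) = (6.3 - 2)/(8 - 2) × (6.3 - 5)/(8 - 5) = 0.310556

P(6.3) = (-8)×L_0(6.3) + 0×L_1(6.3) + (-1)×L_2(6.3)
P(6.3) = 0.671667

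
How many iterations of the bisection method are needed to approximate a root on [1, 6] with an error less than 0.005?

We need (b-a)/2^n ≤ 0.005
(6 - 1)/2^n ≤ 0.005
5/2^n ≤ 0.005
2^n ≥ 1000
n ≥ log₂(1000) = 9.97
n ≥ 10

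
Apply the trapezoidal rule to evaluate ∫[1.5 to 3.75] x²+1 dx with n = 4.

f(x) = x²+1
a = 1.5, b = 3.75, n = 4
h = (b - a)/n = 0.562500

Trapezoidal rule: (h/2)[f(x₀) + 2f(x₁) + 2f(x₂) + ... + f(xₙ)]

x_0 = 1.5000, f(x_0) = 3.250000, coefficient = 1
x_1 = 2.0625, f(x_1) = 5.253906, coefficient = 2
x_2 = 2.6250, f(x_2) = 7.890625, coefficient = 2
x_3 = 3.1875, f(x_3) = 11.160156, coefficient = 2
x_4 = 3.7500, f(x_4) = 15.062500, coefficient = 1

I ≈ (0.562500/2) × 66.921875 = 18.821777
Exact value: 18.703125
Error: 0.118652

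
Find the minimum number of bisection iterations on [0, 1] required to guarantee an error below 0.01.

We need (b-a)/2^n ≤ 0.01
(1 - 0)/2^n ≤ 0.01
1/2^n ≤ 0.01
2^n ≥ 100
n ≥ log₂(100) = 6.64
n ≥ 7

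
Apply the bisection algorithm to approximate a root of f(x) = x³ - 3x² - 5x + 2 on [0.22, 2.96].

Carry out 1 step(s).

f(x) = x³ - 3x² - 5x + 2
Initial interval: [0.22, 2.96]

Iteration 1:
  c_1 = (0.220000 + 2.960000)/2 = 1.590000
  f(c_1) = f(1.590000) = -9.514621
  f(a) × f(c) < 0, new interval: [0.220000, 1.590000]

After 1 iteration(s), the approximation is c_1 = 1.590000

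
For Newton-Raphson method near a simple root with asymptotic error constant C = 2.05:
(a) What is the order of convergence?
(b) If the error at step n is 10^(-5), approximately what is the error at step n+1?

(a) Newton-Raphson has quadratic (order 2) convergence near simple roots.
    This means |e_{n+1}| ≈ C|e_n|².

(b) With |e_n| = 10^(-5) and C = 2.05:
    |e_{n+1}| ≈ 2.05 × (10^(-5))² = 2.05 × 10^(-10)

(a) 2 (quadratic); (b) |e_{n+1}| ≈ 2.050e-10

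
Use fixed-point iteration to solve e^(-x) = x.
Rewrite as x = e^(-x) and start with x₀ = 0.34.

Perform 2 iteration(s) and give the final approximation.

Equation: e^(-x) = x
Fixed-point form: x = e^(-x)
x₀ = 0.34

x_1 = g(0.340000) = 0.711770
x_2 = g(0.711770) = 0.490775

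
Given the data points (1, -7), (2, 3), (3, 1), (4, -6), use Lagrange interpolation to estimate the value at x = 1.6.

Lagrange interpolation formula:
P(x) = Σ yᵢ × Lᵢ(x)
where Lᵢ(x) = Π_{j≠i} (x - xⱼ)/(xᵢ - xⱼ)

L_0(1.6) = (1.6 - 2)/(1 - 2) × (1.6 - 3)/(1 - 3) × (1.6 - 4)/(1 - 4) = 0.224000
L_1(1.6) = (1.6 - 1)/(2 - 1) × (1.6 - 3)/(2 - 3) × (1.6 - 4)/(2 - 4) = 1.008000
L_2(1.6) = (1.6 - 1)/(3 - 1) × (1.6 - 2)/(3 - 2) × (1.6 - 4)/(3 - 4) = -0.288000
L_3(1.6) = (1.6 - 1)/(4 - 1) × (1.6 - 2)/(4 - 2) × (1.6 - 3)/(4 - 3) = 0.056000

P(1.6) = (-7)×L_0(1.6) + 3×L_1(1.6) + 1×L_2(1.6) + (-6)×L_3(1.6)
P(1.6) = 0.832000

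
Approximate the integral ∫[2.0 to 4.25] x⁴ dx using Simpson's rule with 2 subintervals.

f(x) = x⁴
a = 2.0, b = 4.25, n = 2
h = (b - a)/n = 1.125000

Simpson's rule: (h/3)[f(x₀) + 4f(x₁) + 2f(x₂) + ... + f(xₙ)]

x_0 = 2.0000, f(x_0) = 16.000000, coefficient = 1
x_1 = 3.1250, f(x_1) = 95.367432, coefficient = 4
x_2 = 4.2500, f(x_2) = 326.253906, coefficient = 1

I ≈ (1.125000/3) × 723.723633 = 271.396362
Exact value: 270.915820
Error: 0.480542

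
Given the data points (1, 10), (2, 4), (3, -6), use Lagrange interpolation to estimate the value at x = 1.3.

Lagrange interpolation formula:
P(x) = Σ yᵢ × Lᵢ(x)
where Lᵢ(x) = Π_{j≠i} (x - xⱼ)/(xᵢ - xⱼ)

L_0(1.3) = (1.3 - 2)/(1 - 2) × (1.3 - 3)/(1 - 3) = 0.595000
L_1(1.3) = (1.3 - 1)/(2 - 1) × (1.3 - 3)/(2 - 3) = 0.510000
L_2(1.3) = (1.3 - 1)/(3 - 1) × (1.3 - 2)/(3 - 2) = -0.105000

P(1.3) = 10×L_0(1.3) + 4×L_1(1.3) + (-6)×L_2(1.3)
P(1.3) = 8.620000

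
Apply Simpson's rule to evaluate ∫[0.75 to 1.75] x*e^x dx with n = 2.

f(x) = x*e^x
a = 0.75, b = 1.75, n = 2
h = (b - a)/n = 0.500000

Simpson's rule: (h/3)[f(x₀) + 4f(x₁) + 2f(x₂) + ... + f(xₙ)]

x_0 = 0.7500, f(x_0) = 1.587750, coefficient = 1
x_1 = 1.2500, f(x_1) = 4.362929, coefficient = 4
x_2 = 1.7500, f(x_2) = 10.070555, coefficient = 1

I ≈ (0.500000/3) × 29.110019 = 4.851670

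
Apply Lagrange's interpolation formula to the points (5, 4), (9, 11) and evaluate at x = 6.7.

Lagrange interpolation formula:
P(x) = Σ yᵢ × Lᵢ(x)
where Lᵢ(x) = Π_{j≠i} (x - xⱼ)/(xᵢ - xⱼ)

L_0(6.7) = (6.7 - 9)/(5 - 9) = 0.575000
L_1(6.7) = (6.7 - 5)/(9 - 5) = 0.425000

P(6.7) = 4×L_0(6.7) + 11×L_1(6.7)
P(6.7) = 6.975000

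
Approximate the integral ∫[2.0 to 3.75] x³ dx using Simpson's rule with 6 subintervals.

f(x) = x³
a = 2.0, b = 3.75, n = 6
h = (b - a)/n = 0.291667

Simpson's rule: (h/3)[f(x₀) + 4f(x₁) + 2f(x₂) + ... + f(xₙ)]

x_0 = 2.0000, f(x_0) = 8.000000, coefficient = 1
x_1 = 2.2917, f(x_1) = 12.035229, coefficient = 4
x_2 = 2.5833, f(x_2) = 17.240162, coefficient = 2
x_3 = 2.8750, f(x_3) = 23.763672, coefficient = 4
x_4 = 3.1667, f(x_4) = 31.754630, coefficient = 2
x_5 = 3.4583, f(x_5) = 41.361907, coefficient = 4
x_6 = 3.7500, f(x_6) = 52.734375, coefficient = 1

I ≈ (0.291667/3) × 467.367188 = 45.438477
Exact value: 45.438477
Error: 0.000000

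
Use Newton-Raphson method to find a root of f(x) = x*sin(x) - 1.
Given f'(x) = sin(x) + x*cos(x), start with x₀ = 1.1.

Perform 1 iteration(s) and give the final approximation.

f(x) = x*sin(x) - 1
f'(x) = sin(x) + x*cos(x)
x₀ = 1.1

Newton-Raphson formula: x_{n+1} = x_n - f(x_n)/f'(x_n)

Iteration 1:
  f(1.100000) = -0.019672
  f'(1.100000) = 1.390163
  x_1 = 1.100000 - (-0.019672)/1.390163 = 1.114151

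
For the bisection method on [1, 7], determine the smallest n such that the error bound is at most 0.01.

We need (b-a)/2^n ≤ 0.01
(7 - 1)/2^n ≤ 0.01
6/2^n ≤ 0.01
2^n ≥ 600
n ≥ log₂(600) = 9.23
n ≥ 10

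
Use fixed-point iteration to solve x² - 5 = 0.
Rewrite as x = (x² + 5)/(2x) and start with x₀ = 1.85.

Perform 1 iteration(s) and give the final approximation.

Equation: x² - 5 = 0
Fixed-point form: x = (x² + 5)/(2x)
x₀ = 1.85

x_1 = g(1.850000) = 2.276351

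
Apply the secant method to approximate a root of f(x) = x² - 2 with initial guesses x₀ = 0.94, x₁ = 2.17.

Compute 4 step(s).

f(x) = x² - 2
x₀ = 0.94, x₁ = 2.17

Secant formula: x_{n+1} = x_n - f(x_n)(x_n - x_{n-1})/(f(x_n) - f(x_{n-1}))

Iteration 1:
  f(0.940000) = -1.116400
  f(2.170000) = 2.708900
  x_2 = 2.170000 - 2.708900×(2.170000 - 0.940000)/(2.708900 - (-1.116400))
       = 1.298971
Iteration 2:
  f(2.170000) = 2.708900
  f(1.298971) = -0.312674
  x_3 = 1.298971 - (-0.312674)×(1.298971 - 2.170000)/(-0.312674 - 2.708900)
       = 1.389106
Iteration 3:
  f(1.298971) = -0.312674
  f(1.389106) = -0.070386
  x_4 = 1.389106 - (-0.070386)×(1.389106 - 1.298971)/(-0.070386 - (-0.312674))
       = 1.415290
Iteration 4:
  f(1.389106) = -0.070386
  f(1.415290) = 0.003046
  x_5 = 1.415290 - 0.003046×(1.415290 - 1.389106)/(0.003046 - (-0.070386))
       = 1.414204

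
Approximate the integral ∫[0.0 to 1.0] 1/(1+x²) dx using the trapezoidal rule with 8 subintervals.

f(x) = 1/(1+x²)
a = 0.0, b = 1.0, n = 8
h = (b - a)/n = 0.125000

Trapezoidal rule: (h/2)[f(x₀) + 2f(x₁) + 2f(x₂) + ... + f(xₙ)]

x_0 = 0.0000, f(x_0) = 1.000000, coefficient = 1
x_1 = 0.1250, f(x_1) = 0.984615, coefficient = 2
x_2 = 0.2500, f(x_2) = 0.941176, coefficient = 2
x_3 = 0.3750, f(x_3) = 0.876712, coefficient = 2
x_4 = 0.5000, f(x_4) = 0.800000, coefficient = 2
x_5 = 0.6250, f(x_5) = 0.719101, coefficient = 2
x_6 = 0.7500, f(x_6) = 0.640000, coefficient = 2
x_7 = 0.8750, f(x_7) = 0.566372, coefficient = 2
x_8 = 1.0000, f(x_8) = 0.500000, coefficient = 1

I ≈ (0.125000/2) × 12.555954 = 0.784747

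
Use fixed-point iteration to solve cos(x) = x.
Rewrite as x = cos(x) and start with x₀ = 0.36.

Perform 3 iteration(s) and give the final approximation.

Equation: cos(x) = x
Fixed-point form: x = cos(x)
x₀ = 0.36

x_1 = g(0.360000) = 0.935897
x_2 = g(0.935897) = 0.593097
x_3 = g(0.593097) = 0.829214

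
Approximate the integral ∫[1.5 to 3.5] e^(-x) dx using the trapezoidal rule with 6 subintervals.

f(x) = e^(-x)
a = 1.5, b = 3.5, n = 6
h = (b - a)/n = 0.333333

Trapezoidal rule: (h/2)[f(x₀) + 2f(x₁) + 2f(x₂) + ... + f(xₙ)]

x_0 = 1.5000, f(x_0) = 0.223130, coefficient = 1
x_1 = 1.8333, f(x_1) = 0.159880, coefficient = 2
x_2 = 2.1667, f(x_2) = 0.114559, coefficient = 2
x_3 = 2.5000, f(x_3) = 0.082085, coefficient = 2
x_4 = 2.8333, f(x_4) = 0.058816, coefficient = 2
x_5 = 3.1667, f(x_5) = 0.042144, coefficient = 2
x_6 = 3.5000, f(x_6) = 0.030197, coefficient = 1

I ≈ (0.333333/2) × 1.168295 = 0.194716
Exact value: 0.192933
Error: 0.001783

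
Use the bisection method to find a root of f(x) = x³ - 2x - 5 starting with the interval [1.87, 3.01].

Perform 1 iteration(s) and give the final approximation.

f(x) = x³ - 2x - 5
Initial interval: [1.87, 3.01]

Iteration 1:
  c_1 = (1.870000 + 3.010000)/2 = 2.440000
  f(c_1) = f(2.440000) = 4.646784
  f(a) × f(c) < 0, new interval: [1.870000, 2.440000]

After 1 iteration(s), the approximation is c_1 = 2.440000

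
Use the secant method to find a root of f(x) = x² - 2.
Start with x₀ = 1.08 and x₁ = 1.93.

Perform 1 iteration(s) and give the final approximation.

f(x) = x² - 2
x₀ = 1.08, x₁ = 1.93

Secant formula: x_{n+1} = x_n - f(x_n)(x_n - x_{n-1})/(f(x_n) - f(x_{n-1}))

Iteration 1:
  f(1.080000) = -0.833600
  f(1.930000) = 1.724900
  x_2 = 1.930000 - 1.724900×(1.930000 - 1.080000)/(1.724900 - (-0.833600))
       = 1.356944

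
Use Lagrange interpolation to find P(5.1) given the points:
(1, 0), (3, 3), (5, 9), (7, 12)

Lagrange interpolation formula:
P(x) = Σ yᵢ × Lᵢ(x)
where Lᵢ(x) = Π_{j≠i} (x - xⱼ)/(xᵢ - xⱼ)

L_0(5.1) = (5.1 - 3)/(1 - 3) × (5.1 - 5)/(1 - 5) × (5.1 - 7)/(1 - 7) = 0.008312
L_1(5.1) = (5.1 - 1)/(3 - 1) × (5.1 - 5)/(3 - 5) × (5.1 - 7)/(3 - 7) = -0.048687
L_2(5.1) = (5.1 - 1)/(5 - 1) × (5.1 - 3)/(5 - 3) × (5.1 - 7)/(5 - 7) = 1.022437
L_3(5.1) = (5.1 - 1)/(7 - 1) × (5.1 - 3)/(7 - 3) × (5.1 - 5)/(7 - 5) = 0.017937

P(5.1) = 0×L_0(5.1) + 3×L_1(5.1) + 9×L_2(5.1) + 12×L_3(5.1)
P(5.1) = 9.271125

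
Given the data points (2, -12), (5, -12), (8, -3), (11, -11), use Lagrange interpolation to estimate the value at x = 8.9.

Lagrange interpolation formula:
P(x) = Σ yᵢ × Lᵢ(x)
where Lᵢ(x) = Π_{j≠i} (x - xⱼ)/(xᵢ - xⱼ)

L_0(8.9) = (8.9 - 5)/(2 - 5) × (8.9 - 8)/(2 - 8) × (8.9 - 11)/(2 - 11) = 0.045500
L_1(8.9) = (8.9 - 2)/(5 - 2) × (8.9 - 8)/(5 - 8) × (8.9 - 11)/(5 - 11) = -0.241500
L_2(8.9) = (8.9 - 2)/(8 - 2) × (8.9 - 5)/(8 - 5) × (8.9 - 11)/(8 - 11) = 1.046500
L_3(8.9) = (8.9 - 2)/(11 - 2) × (8.9 - 5)/(11 - 5) × (8.9 - 8)/(11 - 8) = 0.149500

P(8.9) = (-12)×L_0(8.9) + (-12)×L_1(8.9) + (-3)×L_2(8.9) + (-11)×L_3(8.9)
P(8.9) = -2.432000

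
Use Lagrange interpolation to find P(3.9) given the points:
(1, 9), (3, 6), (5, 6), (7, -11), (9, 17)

Lagrange interpolation formula:
P(x) = Σ yᵢ × Lᵢ(x)
where Lᵢ(x) = Π_{j≠i} (x - xⱼ)/(xᵢ - xⱼ)

L_0(3.9) = (3.9 - 3)/(1 - 3) × (3.9 - 5)/(1 - 5) × (3.9 - 7)/(1 - 7) × (3.9 - 9)/(1 - 9) = -0.040760
L_1(3.9) = (3.9 - 1)/(3 - 1) × (3.9 - 5)/(3 - 5) × (3.9 - 7)/(3 - 7) × (3.9 - 9)/(3 - 9) = 0.525353
L_2(3.9) = (3.9 - 1)/(5 - 1) × (3.9 - 3)/(5 - 3) × (3.9 - 7)/(5 - 7) × (3.9 - 9)/(5 - 9) = 0.644752
L_3(3.9) = (3.9 - 1)/(7 - 1) × (3.9 - 3)/(7 - 3) × (3.9 - 5)/(7 - 5) × (3.9 - 9)/(7 - 9) = -0.152522
L_4(3.9) = (3.9 - 1)/(9 - 1) × (3.9 - 3)/(9 - 3) × (3.9 - 5)/(9 - 5) × (3.9 - 7)/(9 - 7) = 0.023177

P(3.9) = 9×L_0(3.9) + 6×L_1(3.9) + 6×L_2(3.9) + (-11)×L_3(3.9) + 17×L_4(3.9)
P(3.9) = 8.725542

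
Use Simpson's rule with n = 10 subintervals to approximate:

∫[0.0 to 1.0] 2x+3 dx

f(x) = 2x+3
a = 0.0, b = 1.0, n = 10
h = (b - a)/n = 0.100000

Simpson's rule: (h/3)[f(x₀) + 4f(x₁) + 2f(x₂) + ... + f(xₙ)]

x_0 = 0.0000, f(x_0) = 3.000000, coefficient = 1
x_1 = 0.1000, f(x_1) = 3.200000, coefficient = 4
x_2 = 0.2000, f(x_2) = 3.400000, coefficient = 2
x_3 = 0.3000, f(x_3) = 3.600000, coefficient = 4
x_4 = 0.4000, f(x_4) = 3.800000, coefficient = 2
x_5 = 0.5000, f(x_5) = 4.000000, coefficient = 4
x_6 = 0.6000, f(x_6) = 4.200000, coefficient = 2
x_7 = 0.7000, f(x_7) = 4.400000, coefficient = 4
x_8 = 0.8000, f(x_8) = 4.600000, coefficient = 2
x_9 = 0.9000, f(x_9) = 4.800000, coefficient = 4
x_10 = 1.0000, f(x_10) = 5.000000, coefficient = 1

I ≈ (0.100000/3) × 120.000000 = 4.000000
Exact value: 4.000000
Error: 0.000000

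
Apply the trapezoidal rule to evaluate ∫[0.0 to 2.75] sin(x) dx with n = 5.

f(x) = sin(x)
a = 0.0, b = 2.75, n = 5
h = (b - a)/n = 0.550000

Trapezoidal rule: (h/2)[f(x₀) + 2f(x₁) + 2f(x₂) + ... + f(xₙ)]

x_0 = 0.0000, f(x_0) = 0.000000, coefficient = 1
x_1 = 0.5500, f(x_1) = 0.522687, coefficient = 2
x_2 = 1.1000, f(x_2) = 0.891207, coefficient = 2
x_3 = 1.6500, f(x_3) = 0.996865, coefficient = 2
x_4 = 2.2000, f(x_4) = 0.808496, coefficient = 2
x_5 = 2.7500, f(x_5) = 0.381661, coefficient = 1

I ≈ (0.550000/2) × 6.820173 = 1.875548
Exact value: 1.924302
Error: 0.048755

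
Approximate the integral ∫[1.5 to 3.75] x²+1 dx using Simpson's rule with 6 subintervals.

f(x) = x²+1
a = 1.5, b = 3.75, n = 6
h = (b - a)/n = 0.375000

Simpson's rule: (h/3)[f(x₀) + 4f(x₁) + 2f(x₂) + ... + f(xₙ)]

x_0 = 1.5000, f(x_0) = 3.250000, coefficient = 1
x_1 = 1.8750, f(x_1) = 4.515625, coefficient = 4
x_2 = 2.2500, f(x_2) = 6.062500, coefficient = 2
x_3 = 2.6250, f(x_3) = 7.890625, coefficient = 4
x_4 = 3.0000, f(x_4) = 10.000000, coefficient = 2
x_5 = 3.3750, f(x_5) = 12.390625, coefficient = 4
x_6 = 3.7500, f(x_6) = 15.062500, coefficient = 1

I ≈ (0.375000/3) × 149.625000 = 18.703125
Exact value: 18.703125
Error: 0.000000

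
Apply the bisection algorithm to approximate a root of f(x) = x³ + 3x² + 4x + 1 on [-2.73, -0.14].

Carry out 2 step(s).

f(x) = x³ + 3x² + 4x + 1
Initial interval: [-2.73, -0.14]

Iteration 1:
  c_1 = (-2.730000 + (-0.140000))/2 = -1.435000
  f(c_1) = f(-1.435000) = -1.517313
  f(a) × f(c) ≥ 0, new interval: [-1.435000, -0.140000]
Iteration 2:
  c_2 = (-1.435000 + (-0.140000))/2 = -0.787500
  f(c_2) = f(-0.787500) = -0.777904
  f(a) × f(c) ≥ 0, new interval: [-0.787500, -0.140000]

After 2 iteration(s), the approximation is c_2 = -0.787500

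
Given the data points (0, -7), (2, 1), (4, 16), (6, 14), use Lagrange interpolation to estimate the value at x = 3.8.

Lagrange interpolation formula:
P(x) = Σ yᵢ × Lᵢ(x)
where Lᵢ(x) = Π_{j≠i} (x - xⱼ)/(xᵢ - xⱼ)

L_0(3.8) = (3.8 - 2)/(0 - 2) × (3.8 - 4)/(0 - 4) × (3.8 - 6)/(0 - 6) = -0.016500
L_1(3.8) = (3.8 - 0)/(2 - 0) × (3.8 - 4)/(2 - 4) × (3.8 - 6)/(2 - 6) = 0.104500
L_2(3.8) = (3.8 - 0)/(4 - 0) × (3.8 - 2)/(4 - 2) × (3.8 - 6)/(4 - 6) = 0.940500
L_3(3.8) = (3.8 - 0)/(6 - 0) × (3.8 - 2)/(6 - 2) × (3.8 - 4)/(6 - 4) = -0.028500

P(3.8) = (-7)×L_0(3.8) + 1×L_1(3.8) + 16×L_2(3.8) + 14×L_3(3.8)
P(3.8) = 14.869000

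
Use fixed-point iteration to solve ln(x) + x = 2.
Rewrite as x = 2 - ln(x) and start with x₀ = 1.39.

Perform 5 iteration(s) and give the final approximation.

Equation: ln(x) + x = 2
Fixed-point form: x = 2 - ln(x)
x₀ = 1.39

x_1 = g(1.390000) = 1.670696
x_2 = g(1.670696) = 1.486760
x_3 = g(1.486760) = 1.603401
x_4 = g(1.603401) = 1.527873
x_5 = g(1.527873) = 1.576123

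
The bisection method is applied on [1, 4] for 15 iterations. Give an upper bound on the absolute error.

Bisection error bound: |error| ≤ (b-a)/2^n
|error| ≤ (4 - 1)/2^15 = 3/2^15
|error| ≤ 0.0000915527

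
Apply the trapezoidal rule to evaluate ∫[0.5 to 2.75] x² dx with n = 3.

f(x) = x²
a = 0.5, b = 2.75, n = 3
h = (b - a)/n = 0.750000

Trapezoidal rule: (h/2)[f(x₀) + 2f(x₁) + 2f(x₂) + ... + f(xₙ)]

x_0 = 0.5000, f(x_0) = 0.250000, coefficient = 1
x_1 = 1.2500, f(x_1) = 1.562500, coefficient = 2
x_2 = 2.0000, f(x_2) = 4.000000, coefficient = 2
x_3 = 2.7500, f(x_3) = 7.562500, coefficient = 1

I ≈ (0.750000/2) × 18.937500 = 7.101562
Exact value: 6.890625
Error: 0.210938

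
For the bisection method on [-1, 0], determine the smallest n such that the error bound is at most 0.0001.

We need (b-a)/2^n ≤ 0.0001
(0 - (-1))/2^n ≤ 0.0001
1/2^n ≤ 0.0001
2^n ≥ 10000
n ≥ log₂(10000) = 13.29
n ≥ 14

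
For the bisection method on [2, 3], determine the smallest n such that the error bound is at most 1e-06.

We need (b-a)/2^n ≤ 1e-06
(3 - 2)/2^n ≤ 1e-06
1/2^n ≤ 1e-06
2^n ≥ 1000000
n ≥ log₂(1000000) = 19.93
n ≥ 20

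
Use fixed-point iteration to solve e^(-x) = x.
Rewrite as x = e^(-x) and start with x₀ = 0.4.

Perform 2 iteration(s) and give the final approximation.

Equation: e^(-x) = x
Fixed-point form: x = e^(-x)
x₀ = 0.4

x_1 = g(0.400000) = 0.670320
x_2 = g(0.670320) = 0.511545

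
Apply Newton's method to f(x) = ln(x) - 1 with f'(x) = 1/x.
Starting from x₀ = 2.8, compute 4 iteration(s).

f(x) = ln(x) - 1
f'(x) = 1/x
x₀ = 2.8

Newton-Raphson formula: x_{n+1} = x_n - f(x_n)/f'(x_n)

Iteration 1:
  f(2.800000) = 0.029619
  f'(2.800000) = 0.357143
  x_1 = 2.800000 - 0.029619/0.357143 = 2.717066
Iteration 2:
  f(2.717066) = -0.000448
  f'(2.717066) = 0.368044
  x_2 = 2.717066 - (-0.000448)/0.368044 = 2.718282
Iteration 3:
  f(2.718282) = 0.000000
  f'(2.718282) = 0.367879
  x_3 = 2.718282 - 0.000000/0.367879 = 2.718282
Iteration 4:
  f(2.718282) = 0.000000
  f'(2.718282) = 0.367879
  x_4 = 2.718282 - 0.000000/0.367879 = 2.718282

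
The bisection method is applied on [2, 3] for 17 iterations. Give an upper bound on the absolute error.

Bisection error bound: |error| ≤ (b-a)/2^n
|error| ≤ (3 - 2)/2^17 = 1/2^17
|error| ≤ 0.0000076294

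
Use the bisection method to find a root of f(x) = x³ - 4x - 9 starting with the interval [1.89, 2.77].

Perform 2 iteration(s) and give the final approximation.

f(x) = x³ - 4x - 9
Initial interval: [1.89, 2.77]

Iteration 1:
  c_1 = (1.890000 + 2.770000)/2 = 2.330000
  f(c_1) = f(2.330000) = -5.670663
  f(a) × f(c) ≥ 0, new interval: [2.330000, 2.770000]
Iteration 2:
  c_2 = (2.330000 + 2.770000)/2 = 2.550000
  f(c_2) = f(2.550000) = -2.618625
  f(a) × f(c) ≥ 0, new interval: [2.550000, 2.770000]

After 2 iteration(s), the approximation is c_2 = 2.550000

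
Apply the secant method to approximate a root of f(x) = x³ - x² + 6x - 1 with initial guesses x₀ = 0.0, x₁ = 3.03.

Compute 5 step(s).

f(x) = x³ - x² + 6x - 1
x₀ = 0.0, x₁ = 3.03

Secant formula: x_{n+1} = x_n - f(x_n)(x_n - x_{n-1})/(f(x_n) - f(x_{n-1}))

Iteration 1:
  f(0.000000) = -1.000000
  f(3.030000) = 35.817227
  x_2 = 3.030000 - 35.817227×(3.030000 - 0.000000)/(35.817227 - (-1.000000))
       = 0.082298
Iteration 2:
  f(3.030000) = 35.817227
  f(0.082298) = -0.512425
  x_3 = 0.082298 - (-0.512425)×(0.082298 - 3.030000)/(-0.512425 - 35.817227)
       = 0.123875
Iteration 3:
  f(0.082298) = -0.512425
  f(0.123875) = -0.270192
  x_4 = 0.123875 - (-0.270192)×(0.123875 - 0.082298)/(-0.270192 - (-0.512425))
       = 0.170251
Iteration 4:
  f(0.123875) = -0.270192
  f(0.170251) = -0.002543
  x_5 = 0.170251 - (-0.002543)×(0.170251 - 0.123875)/(-0.002543 - (-0.270192))
       = 0.170692
Iteration 5:
  f(0.170251) = -0.002543
  f(0.170692) = -0.000011
  x_6 = 0.170692 - (-0.000011)×(0.170692 - 0.170251)/(-0.000011 - (-0.002543))
       = 0.170694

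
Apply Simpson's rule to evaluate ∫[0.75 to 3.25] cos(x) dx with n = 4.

f(x) = cos(x)
a = 0.75, b = 3.25, n = 4
h = (b - a)/n = 0.625000

Simpson's rule: (h/3)[f(x₀) + 4f(x₁) + 2f(x₂) + ... + f(xₙ)]

x_0 = 0.7500, f(x_0) = 0.731689, coefficient = 1
x_1 = 1.3750, f(x_1) = 0.194548, coefficient = 4
x_2 = 2.0000, f(x_2) = -0.416147, coefficient = 2
x_3 = 2.6250, f(x_3) = -0.869507, coefficient = 4
x_4 = 3.2500, f(x_4) = -0.994130, coefficient = 1

I ≈ (0.625000/3) × -3.794572 = -0.790536
Exact value: -0.789834
Error: 0.000702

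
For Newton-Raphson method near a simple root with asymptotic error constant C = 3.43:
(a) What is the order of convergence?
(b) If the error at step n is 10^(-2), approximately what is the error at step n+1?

(a) Newton-Raphson has quadratic (order 2) convergence near simple roots.
    This means |e_{n+1}| ≈ C|e_n|².

(b) With |e_n| = 10^(-2) and C = 3.43:
    |e_{n+1}| ≈ 3.43 × (10^(-2))² = 3.43 × 10^(-4)

(a) 2 (quadratic); (b) |e_{n+1}| ≈ 3.430e-04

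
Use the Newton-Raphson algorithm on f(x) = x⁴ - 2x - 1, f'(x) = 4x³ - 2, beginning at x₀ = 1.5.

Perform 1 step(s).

f(x) = x⁴ - 2x - 1
f'(x) = 4x³ - 2
x₀ = 1.5

Newton-Raphson formula: x_{n+1} = x_n - f(x_n)/f'(x_n)

Iteration 1:
  f(1.500000) = 1.062500
  f'(1.500000) = 11.500000
  x_1 = 1.500000 - 1.062500/11.500000 = 1.407609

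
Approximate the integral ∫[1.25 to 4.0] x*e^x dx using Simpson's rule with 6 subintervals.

f(x) = x*e^x
a = 1.25, b = 4.0, n = 6
h = (b - a)/n = 0.458333

Simpson's rule: (h/3)[f(x₀) + 4f(x₁) + 2f(x₂) + ... + f(xₙ)]

x_0 = 1.2500, f(x_0) = 4.362929, coefficient = 1
x_1 = 1.7083, f(x_1) = 9.429580, coefficient = 4
x_2 = 2.1667, f(x_2) = 18.913133, coefficient = 2
x_3 = 2.6250, f(x_3) = 36.237007, coefficient = 4
x_4 = 3.0833, f(x_4) = 67.312409, coefficient = 2
x_5 = 3.5417, f(x_5) = 122.273959, coefficient = 4
x_6 = 4.0000, f(x_6) = 218.392600, coefficient = 1

I ≈ (0.458333/3) × 1066.968798 = 163.009122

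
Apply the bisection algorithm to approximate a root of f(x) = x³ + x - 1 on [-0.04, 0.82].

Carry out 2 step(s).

f(x) = x³ + x - 1
Initial interval: [-0.04, 0.82]

Iteration 1:
  c_1 = (-0.040000 + 0.820000)/2 = 0.390000
  f(c_1) = f(0.390000) = -0.550681
  f(a) × f(c) ≥ 0, new interval: [0.390000, 0.820000]
Iteration 2:
  c_2 = (0.390000 + 0.820000)/2 = 0.605000
  f(c_2) = f(0.605000) = -0.173555
  f(a) × f(c) ≥ 0, new interval: [0.605000, 0.820000]

After 2 iteration(s), the approximation is c_2 = 0.605000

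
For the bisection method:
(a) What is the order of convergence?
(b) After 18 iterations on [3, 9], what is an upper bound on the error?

(a) Bisection has linear (order 1) convergence; the error is halved each step.

(b) Error bound = (b-a)/2^n = (9 - 3)/2^{18}
    = 6/2^{18}

(a) 1 (linear); (b) error ≤ 2.29e-05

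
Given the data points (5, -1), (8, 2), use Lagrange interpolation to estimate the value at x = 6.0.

Lagrange interpolation formula:
P(x) = Σ yᵢ × Lᵢ(x)
where Lᵢ(x) = Π_{j≠i} (x - xⱼ)/(xᵢ - xⱼ)

L_0(6.0) = (6.0 - 8)/(5 - 8) = 0.666667
L_1(6.0) = (6.0 - 5)/(8 - 5) = 0.333333

P(6.0) = (-1)×L_0(6.0) + 2×L_1(6.0)
P(6.0) = 0.000000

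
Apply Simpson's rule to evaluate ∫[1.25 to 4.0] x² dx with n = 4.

f(x) = x²
a = 1.25, b = 4.0, n = 4
h = (b - a)/n = 0.687500

Simpson's rule: (h/3)[f(x₀) + 4f(x₁) + 2f(x₂) + ... + f(xₙ)]

x_0 = 1.2500, f(x_0) = 1.562500, coefficient = 1
x_1 = 1.9375, f(x_1) = 3.753906, coefficient = 4
x_2 = 2.6250, f(x_2) = 6.890625, coefficient = 2
x_3 = 3.3125, f(x_3) = 10.972656, coefficient = 4
x_4 = 4.0000, f(x_4) = 16.000000, coefficient = 1

I ≈ (0.687500/3) × 90.250000 = 20.682292
Exact value: 20.682292
Error: 0.000000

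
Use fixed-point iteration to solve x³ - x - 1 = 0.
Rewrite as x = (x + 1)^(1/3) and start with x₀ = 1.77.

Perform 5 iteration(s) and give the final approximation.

Equation: x³ - x - 1 = 0
Fixed-point form: x = (x + 1)^(1/3)
x₀ = 1.77

x_1 = g(1.770000) = 1.404408
x_2 = g(1.404408) = 1.339685
x_3 = g(1.339685) = 1.327555
x_4 = g(1.327555) = 1.325257
x_5 = g(1.325257) = 1.324820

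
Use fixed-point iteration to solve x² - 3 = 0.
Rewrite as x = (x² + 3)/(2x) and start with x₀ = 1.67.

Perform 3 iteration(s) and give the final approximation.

Equation: x² - 3 = 0
Fixed-point form: x = (x² + 3)/(2x)
x₀ = 1.67

x_1 = g(1.670000) = 1.733204
x_2 = g(1.733204) = 1.732051
x_3 = g(1.732051) = 1.732051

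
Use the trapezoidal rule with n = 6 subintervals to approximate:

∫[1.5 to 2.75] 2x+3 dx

f(x) = 2x+3
a = 1.5, b = 2.75, n = 6
h = (b - a)/n = 0.208333

Trapezoidal rule: (h/2)[f(x₀) + 2f(x₁) + 2f(x₂) + ... + f(xₙ)]

x_0 = 1.5000, f(x_0) = 6.000000, coefficient = 1
x_1 = 1.7083, f(x_1) = 6.416667, coefficient = 2
x_2 = 1.9167, f(x_2) = 6.833333, coefficient = 2
x_3 = 2.1250, f(x_3) = 7.250000, coefficient = 2
x_4 = 2.3333, f(x_4) = 7.666667, coefficient = 2
x_5 = 2.5417, f(x_5) = 8.083333, coefficient = 2
x_6 = 2.7500, f(x_6) = 8.500000, coefficient = 1

I ≈ (0.208333/2) × 87.000000 = 9.062500
Exact value: 9.062500
Error: 0.000000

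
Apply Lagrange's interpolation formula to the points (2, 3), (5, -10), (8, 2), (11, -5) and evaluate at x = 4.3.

Lagrange interpolation formula:
P(x) = Σ yᵢ × Lᵢ(x)
where Lᵢ(x) = Π_{j≠i} (x - xⱼ)/(xᵢ - xⱼ)

L_0(4.3) = (4.3 - 5)/(2 - 5) × (4.3 - 8)/(2 - 8) × (4.3 - 11)/(2 - 11) = 0.107117
L_1(4.3) = (4.3 - 2)/(5 - 2) × (4.3 - 8)/(5 - 8) × (4.3 - 11)/(5 - 11) = 1.055870
L_2(4.3) = (4.3 - 2)/(8 - 2) × (4.3 - 5)/(8 - 5) × (4.3 - 11)/(8 - 11) = -0.199759
L_3(4.3) = (4.3 - 2)/(11 - 2) × (4.3 - 5)/(11 - 5) × (4.3 - 8)/(11 - 8) = 0.036772

P(4.3) = 3×L_0(4.3) + (-10)×L_1(4.3) + 2×L_2(4.3) + (-5)×L_3(4.3)
P(4.3) = -10.820728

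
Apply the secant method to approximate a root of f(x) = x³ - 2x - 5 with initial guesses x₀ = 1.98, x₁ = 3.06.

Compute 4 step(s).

f(x) = x³ - 2x - 5
x₀ = 1.98, x₁ = 3.06

Secant formula: x_{n+1} = x_n - f(x_n)(x_n - x_{n-1})/(f(x_n) - f(x_{n-1}))

Iteration 1:
  f(1.980000) = -1.197608
  f(3.060000) = 17.532616
  x_2 = 3.060000 - 17.532616×(3.060000 - 1.980000)/(17.532616 - (-1.197608))
       = 2.049055
Iteration 2:
  f(3.060000) = 17.532616
  f(2.049055) = -0.494893
  x_3 = 2.049055 - (-0.494893)×(2.049055 - 3.060000)/(-0.494893 - 17.532616)
       = 2.076808
Iteration 3:
  f(2.049055) = -0.494893
  f(2.076808) = -0.196074
  x_4 = 2.076808 - (-0.196074)×(2.076808 - 2.049055)/(-0.196074 - (-0.494893))
       = 2.095018
Iteration 4:
  f(2.076808) = -0.196074
  f(2.095018) = 0.005207
  x_5 = 2.095018 - 0.005207×(2.095018 - 2.076808)/(0.005207 - (-0.196074))
       = 2.094547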